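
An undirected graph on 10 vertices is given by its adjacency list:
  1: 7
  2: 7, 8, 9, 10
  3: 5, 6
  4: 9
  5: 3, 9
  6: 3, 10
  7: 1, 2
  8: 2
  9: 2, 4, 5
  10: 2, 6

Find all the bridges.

1-7, 2-7, 2-8, 4-9

The edges on the cycle 6-10-2-9-5-3-6 are not bridges since each lies on that cycle.
But removing 7-1 disconnects 7 from 1; removing 7-2 disconnects 7 from 2; removing 9-4 disconnects 9 from 4; removing 2-8 disconnects 2 from 8 — these are bridges.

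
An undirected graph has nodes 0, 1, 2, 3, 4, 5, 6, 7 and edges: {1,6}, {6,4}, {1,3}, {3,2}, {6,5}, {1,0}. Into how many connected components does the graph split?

7 is isolated — a component by itself.
Starting from 0 we can reach 0, 1, 2, 3, 4, 5, 6. That is one component of size 7.
Total: 2 components.

2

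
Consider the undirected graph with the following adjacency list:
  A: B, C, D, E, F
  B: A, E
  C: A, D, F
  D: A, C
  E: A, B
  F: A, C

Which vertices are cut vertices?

Removing A increases the component count from 1 to 2, so A is a cut vertex.
By contrast removing B leaves 1 component; it is not a cut vertex. No other vertex is a cut vertex either.

A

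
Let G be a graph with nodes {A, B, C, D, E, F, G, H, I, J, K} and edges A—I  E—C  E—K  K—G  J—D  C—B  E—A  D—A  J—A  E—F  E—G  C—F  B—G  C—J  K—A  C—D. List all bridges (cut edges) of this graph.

A-I

The edges on the cycle E-C-J-D-A-K-E are not bridges since each lies on that cycle.
But removing A—I disconnects A from I — this is a bridge.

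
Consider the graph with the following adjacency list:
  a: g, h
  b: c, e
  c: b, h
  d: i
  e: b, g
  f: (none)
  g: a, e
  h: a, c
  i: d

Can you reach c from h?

Yes

From h we can reach a, b, c, e, g, h, which includes c.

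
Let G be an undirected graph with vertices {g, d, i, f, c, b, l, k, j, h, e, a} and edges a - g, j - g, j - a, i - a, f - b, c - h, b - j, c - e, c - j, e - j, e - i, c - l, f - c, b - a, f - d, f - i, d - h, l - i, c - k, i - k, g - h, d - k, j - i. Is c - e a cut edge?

No

After removing c - e, the path c-j-e still connects them, so the edge is not a bridge.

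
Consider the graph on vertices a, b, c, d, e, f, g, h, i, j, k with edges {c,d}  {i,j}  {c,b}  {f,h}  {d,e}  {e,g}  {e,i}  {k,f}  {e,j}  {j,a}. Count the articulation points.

Removing c increases the component count from 2 to 3, so c is a cut vertex.
Removing d increases the component count from 2 to 3, so d is a cut vertex.
Removing e increases the component count from 2 to 4, so e is a cut vertex.
Likewise f, j are cut vertices.
By contrast removing g leaves 2 components; it is not a cut vertex. No other vertex is a cut vertex either.

5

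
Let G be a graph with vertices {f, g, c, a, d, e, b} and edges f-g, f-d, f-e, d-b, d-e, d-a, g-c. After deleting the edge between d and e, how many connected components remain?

1

d and e are still connected via d-f-e, so the component count stays at 1.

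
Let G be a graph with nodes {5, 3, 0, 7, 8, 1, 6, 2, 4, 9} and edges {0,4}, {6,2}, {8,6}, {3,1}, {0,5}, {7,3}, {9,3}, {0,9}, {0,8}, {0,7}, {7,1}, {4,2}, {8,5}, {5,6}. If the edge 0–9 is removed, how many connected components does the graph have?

1

0 and 9 are still connected via 0-7-3-9, so the component count stays at 1.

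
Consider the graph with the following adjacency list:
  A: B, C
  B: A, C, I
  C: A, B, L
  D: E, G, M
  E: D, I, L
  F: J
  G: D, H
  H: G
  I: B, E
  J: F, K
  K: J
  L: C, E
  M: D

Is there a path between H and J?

No

The component containing H is {A, B, C, D, E, G, H, I, L, M}, and J is not in it.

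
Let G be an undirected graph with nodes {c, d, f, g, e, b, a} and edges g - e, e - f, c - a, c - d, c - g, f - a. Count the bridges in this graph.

1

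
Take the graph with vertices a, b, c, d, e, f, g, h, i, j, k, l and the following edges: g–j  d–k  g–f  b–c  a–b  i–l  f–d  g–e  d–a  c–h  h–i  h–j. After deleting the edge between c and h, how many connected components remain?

c and h are still connected via c-b-a-d-f-g-j-h, so the component count stays at 1.

1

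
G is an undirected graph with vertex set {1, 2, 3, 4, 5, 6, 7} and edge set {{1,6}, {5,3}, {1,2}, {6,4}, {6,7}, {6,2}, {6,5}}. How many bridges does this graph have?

The edges on the cycle 1-6-2-1 are not bridges since each lies on that cycle.
But removing 5 - 3 disconnects 5 from 3; removing 7 - 6 disconnects 7 from 6; removing 5 - 6 disconnects 5 from 6; removing 4 - 6 disconnects 4 from 6 — these are bridges.
That makes 4 bridges.

4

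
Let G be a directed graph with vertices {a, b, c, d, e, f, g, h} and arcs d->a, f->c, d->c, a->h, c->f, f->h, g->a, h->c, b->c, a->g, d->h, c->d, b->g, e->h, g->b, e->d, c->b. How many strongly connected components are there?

2

{a, b, c, d, f, g, h} are all mutually reachable — one SCC of size 7.
{e} is an SCC by itself.
That gives 2 strongly connected components.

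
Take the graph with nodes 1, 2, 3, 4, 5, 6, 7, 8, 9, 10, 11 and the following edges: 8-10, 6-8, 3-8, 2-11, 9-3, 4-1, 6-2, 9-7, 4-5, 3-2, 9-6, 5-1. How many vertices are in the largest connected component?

8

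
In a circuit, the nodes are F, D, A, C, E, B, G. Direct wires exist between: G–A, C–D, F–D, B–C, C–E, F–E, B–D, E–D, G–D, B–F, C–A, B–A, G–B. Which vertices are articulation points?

none

Removing A, for instance, still leaves 1 component. No single vertex removal increases the component count — the graph has no articulation points.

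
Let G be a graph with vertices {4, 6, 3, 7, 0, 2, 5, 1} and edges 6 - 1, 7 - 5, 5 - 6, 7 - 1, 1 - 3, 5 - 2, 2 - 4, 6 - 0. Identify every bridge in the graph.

The edges on the cycle 7-5-6-1-7 are not bridges since each lies on that cycle.
But removing 5 - 2 disconnects 5 from 2; removing 6 - 0 disconnects 6 from 0; removing 1 - 3 disconnects 1 from 3; removing 2 - 4 disconnects 2 from 4 — these are bridges.

0-6, 1-3, 2-4, 2-5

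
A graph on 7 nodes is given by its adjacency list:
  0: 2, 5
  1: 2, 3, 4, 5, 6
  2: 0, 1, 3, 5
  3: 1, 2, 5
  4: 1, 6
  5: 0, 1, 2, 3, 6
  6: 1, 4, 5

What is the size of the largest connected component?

7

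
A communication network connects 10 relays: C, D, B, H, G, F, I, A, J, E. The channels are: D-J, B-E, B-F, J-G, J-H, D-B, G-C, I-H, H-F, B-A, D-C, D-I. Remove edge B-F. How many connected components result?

B and F are still connected via B-D-J-H-F, so the component count stays at 1.

1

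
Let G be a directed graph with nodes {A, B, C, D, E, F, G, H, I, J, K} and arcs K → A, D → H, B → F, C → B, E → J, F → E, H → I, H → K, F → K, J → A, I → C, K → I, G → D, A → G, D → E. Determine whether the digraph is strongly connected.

Yes

From E we can reach every vertex (A, B, C, D, E, F, G, H, I, J, K), and every vertex can reach E (A, B, C, D, E, F, G, H, I, J, K). So the whole graph is one strongly connected component.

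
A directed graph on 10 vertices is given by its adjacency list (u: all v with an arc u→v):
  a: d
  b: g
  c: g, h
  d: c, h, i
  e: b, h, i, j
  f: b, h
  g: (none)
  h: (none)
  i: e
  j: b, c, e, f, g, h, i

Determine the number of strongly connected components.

{e, i, j} are all mutually reachable — one SCC of size 3.
{b} is an SCC by itself.
{g} is an SCC by itself.
{d} is an SCC by itself.
{a} is an SCC by itself.
(and 3 more singleton SCCs)
That gives 8 strongly connected components.

8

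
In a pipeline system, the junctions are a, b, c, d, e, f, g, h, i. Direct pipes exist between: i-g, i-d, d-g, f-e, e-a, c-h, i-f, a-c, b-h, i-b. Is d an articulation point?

No

Deleting d leaves 1 component (was 1) (its neighbors g, i remain connected to each other), so d is not a cut vertex.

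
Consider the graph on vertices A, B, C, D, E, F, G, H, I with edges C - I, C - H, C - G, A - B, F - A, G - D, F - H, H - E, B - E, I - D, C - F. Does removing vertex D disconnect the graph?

No

Deleting D leaves 1 component (was 1) (its neighbors G, I remain connected to each other), so D is not a cut vertex.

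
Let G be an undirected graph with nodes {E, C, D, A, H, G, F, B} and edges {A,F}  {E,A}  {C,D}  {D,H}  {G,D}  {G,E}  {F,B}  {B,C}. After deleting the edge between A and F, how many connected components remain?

A and F are still connected via A-E-G-D-C-B-F, so the component count stays at 1.

1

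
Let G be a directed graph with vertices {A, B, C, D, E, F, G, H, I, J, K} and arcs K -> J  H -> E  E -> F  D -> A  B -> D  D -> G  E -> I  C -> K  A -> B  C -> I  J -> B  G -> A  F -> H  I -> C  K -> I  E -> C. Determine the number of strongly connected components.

4

{A, B, D, G} are all mutually reachable — one SCC of size 4.
{E, F, H} are all mutually reachable — one SCC of size 3.
{C, I, K} are all mutually reachable — one SCC of size 3.
{J} is an SCC by itself.
That gives 4 strongly connected components.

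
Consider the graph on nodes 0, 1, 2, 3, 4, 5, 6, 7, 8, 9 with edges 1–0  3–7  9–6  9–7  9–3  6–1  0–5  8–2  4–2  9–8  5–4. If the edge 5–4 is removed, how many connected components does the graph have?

1

5 and 4 are still connected via 5-0-1-6-9-8-2-4, so the component count stays at 1.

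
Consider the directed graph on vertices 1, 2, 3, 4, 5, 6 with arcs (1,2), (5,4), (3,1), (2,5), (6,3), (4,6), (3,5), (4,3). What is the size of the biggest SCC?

6

{1, 2, 3, 4, 5, 6} are all mutually reachable — one SCC of size 6.
The largest has 6 vertices.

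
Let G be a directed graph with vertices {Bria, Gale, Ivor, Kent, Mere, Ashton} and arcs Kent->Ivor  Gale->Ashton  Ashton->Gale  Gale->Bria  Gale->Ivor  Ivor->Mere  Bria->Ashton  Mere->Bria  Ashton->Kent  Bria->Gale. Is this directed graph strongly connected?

From Bria we can reach every vertex (Bria, Gale, Ivor, Kent, Mere, Ashton), and every vertex can reach Bria (Bria, Gale, Ivor, Kent, Mere, Ashton). So the whole graph is one strongly connected component.

Yes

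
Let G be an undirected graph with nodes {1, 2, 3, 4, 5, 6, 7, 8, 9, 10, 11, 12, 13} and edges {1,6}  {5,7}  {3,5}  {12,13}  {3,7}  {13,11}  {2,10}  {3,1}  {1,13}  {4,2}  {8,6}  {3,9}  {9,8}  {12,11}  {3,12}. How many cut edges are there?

2

The edges on the cycle 3-5-7-3 are not bridges since each lies on that cycle.
But removing 4—2 disconnects 4 from 2; removing 2—10 disconnects 2 from 10 — these are bridges.
That makes 2 bridges.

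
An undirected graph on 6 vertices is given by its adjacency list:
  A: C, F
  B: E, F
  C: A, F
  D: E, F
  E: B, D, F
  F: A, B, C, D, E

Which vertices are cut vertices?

F

Removing F increases the component count from 1 to 2, so F is a cut vertex.
By contrast removing B leaves 1 component; it is not a cut vertex. No other vertex is a cut vertex either.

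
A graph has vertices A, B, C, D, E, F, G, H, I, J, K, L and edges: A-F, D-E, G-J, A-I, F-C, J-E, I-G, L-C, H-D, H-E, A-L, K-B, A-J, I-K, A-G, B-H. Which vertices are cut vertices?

A

Removing A increases the component count from 1 to 2, so A is a cut vertex.
By contrast removing K leaves 1 component; it is not a cut vertex. No other vertex is a cut vertex either.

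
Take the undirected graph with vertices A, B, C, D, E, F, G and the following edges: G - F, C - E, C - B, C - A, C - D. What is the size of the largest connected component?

5

Starting from F we can reach F, G. That is one component of size 2.
Starting from A we can reach A, B, C, D, E. That is one component of size 5.
The largest has 5 vertices.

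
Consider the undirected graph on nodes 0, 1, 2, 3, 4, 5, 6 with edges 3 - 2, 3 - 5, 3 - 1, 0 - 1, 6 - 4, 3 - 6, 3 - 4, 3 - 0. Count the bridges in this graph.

2

The edges on the cycle 3-0-1-3 are not bridges since each lies on that cycle.
But removing 5 - 3 disconnects 5 from 3; removing 2 - 3 disconnects 2 from 3 — these are bridges.
That makes 2 bridges.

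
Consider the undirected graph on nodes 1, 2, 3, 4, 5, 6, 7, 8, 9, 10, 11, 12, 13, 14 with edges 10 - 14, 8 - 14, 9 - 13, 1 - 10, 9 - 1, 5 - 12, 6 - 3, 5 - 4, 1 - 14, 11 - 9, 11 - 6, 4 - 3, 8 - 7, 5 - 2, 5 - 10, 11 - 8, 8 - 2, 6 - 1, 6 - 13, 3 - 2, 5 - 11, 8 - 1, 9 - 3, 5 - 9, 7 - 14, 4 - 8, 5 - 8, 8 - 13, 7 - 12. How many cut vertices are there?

0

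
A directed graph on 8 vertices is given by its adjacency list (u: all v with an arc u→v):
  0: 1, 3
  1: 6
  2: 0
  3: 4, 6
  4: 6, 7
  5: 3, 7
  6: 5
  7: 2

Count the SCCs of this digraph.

{0, 1, 2, 3, 4, 5, 6, 7} are all mutually reachable — one SCC of size 8.
That gives 1 strongly connected component.

1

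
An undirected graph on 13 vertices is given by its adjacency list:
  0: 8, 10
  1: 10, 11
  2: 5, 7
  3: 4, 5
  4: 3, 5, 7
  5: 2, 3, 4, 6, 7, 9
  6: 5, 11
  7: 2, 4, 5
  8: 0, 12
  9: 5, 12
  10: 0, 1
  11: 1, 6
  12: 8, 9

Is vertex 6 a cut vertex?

Deleting 6 leaves 1 component (was 1) (its neighbors 5, 11 remain connected to each other), so 6 is not a cut vertex.

No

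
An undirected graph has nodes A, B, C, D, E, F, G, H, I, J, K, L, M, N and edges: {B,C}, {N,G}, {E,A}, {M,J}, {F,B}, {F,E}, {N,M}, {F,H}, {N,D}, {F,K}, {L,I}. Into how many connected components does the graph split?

3

Starting from I we can reach I, L. That is one component of size 2.
Starting from D we can reach D, G, J, M, N. That is one component of size 5.
Starting from A we can reach A, B, C, E, F, H, K. That is one component of size 7.
Total: 3 components.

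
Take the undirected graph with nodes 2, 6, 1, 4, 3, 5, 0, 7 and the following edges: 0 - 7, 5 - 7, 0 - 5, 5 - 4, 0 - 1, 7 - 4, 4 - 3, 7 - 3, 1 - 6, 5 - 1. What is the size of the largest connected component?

2 is isolated — a component by itself.
Starting from 0 we can reach 0, 1, 3, 4, 5, 6, 7. That is one component of size 7.
The largest has 7 vertices.

7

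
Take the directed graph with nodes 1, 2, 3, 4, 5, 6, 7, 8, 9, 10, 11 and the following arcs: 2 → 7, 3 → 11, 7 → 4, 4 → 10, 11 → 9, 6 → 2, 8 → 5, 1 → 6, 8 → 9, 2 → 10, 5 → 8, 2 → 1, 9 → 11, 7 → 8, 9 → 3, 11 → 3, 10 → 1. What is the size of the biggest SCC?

{1, 2, 4, 6, 7, 10} are all mutually reachable — one SCC of size 6.
{3, 9, 11} are all mutually reachable — one SCC of size 3.
{5, 8} are all mutually reachable — one SCC of size 2.
The largest has 6 vertices.

6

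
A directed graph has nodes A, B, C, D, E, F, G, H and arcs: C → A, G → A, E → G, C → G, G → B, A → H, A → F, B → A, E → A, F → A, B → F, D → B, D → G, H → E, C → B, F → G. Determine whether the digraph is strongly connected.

No

There is no directed path from F to D, so the graph is not strongly connected.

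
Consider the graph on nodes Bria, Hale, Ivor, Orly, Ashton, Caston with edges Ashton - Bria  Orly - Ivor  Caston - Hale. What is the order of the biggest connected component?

2

Starting from Bria we can reach Bria, Ashton. That is one component of size 2.
Starting from Hale we can reach Hale, Caston. That is one component of size 2.
Starting from Ivor we can reach Ivor, Orly. That is one component of size 2.
The largest has 2 vertices.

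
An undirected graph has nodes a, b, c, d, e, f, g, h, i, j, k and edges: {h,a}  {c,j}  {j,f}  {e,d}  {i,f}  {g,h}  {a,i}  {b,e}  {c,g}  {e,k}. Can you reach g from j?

Yes

From j we can reach a, c, f, g, h, i, j, which includes g.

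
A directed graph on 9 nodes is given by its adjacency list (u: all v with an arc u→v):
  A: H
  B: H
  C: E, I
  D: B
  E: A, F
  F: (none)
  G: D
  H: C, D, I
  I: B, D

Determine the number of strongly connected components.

{A, B, C, D, E, H, I} are all mutually reachable — one SCC of size 7.
{G} is an SCC by itself.
{F} is an SCC by itself.
That gives 3 strongly connected components.

3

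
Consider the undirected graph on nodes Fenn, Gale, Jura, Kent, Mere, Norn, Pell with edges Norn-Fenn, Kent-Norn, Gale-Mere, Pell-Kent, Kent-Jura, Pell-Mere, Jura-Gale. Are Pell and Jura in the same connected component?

From Pell we can reach Fenn, Gale, Jura, Kent, Mere, Norn, Pell, which includes Jura.

Yes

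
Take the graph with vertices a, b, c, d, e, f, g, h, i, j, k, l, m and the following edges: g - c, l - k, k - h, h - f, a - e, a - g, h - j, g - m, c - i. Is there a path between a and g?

Yes

From a we can reach a, c, e, g, i, m, which includes g.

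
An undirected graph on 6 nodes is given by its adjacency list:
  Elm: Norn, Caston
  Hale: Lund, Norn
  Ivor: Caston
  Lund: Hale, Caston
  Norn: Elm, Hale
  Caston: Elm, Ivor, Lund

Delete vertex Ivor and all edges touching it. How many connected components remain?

1

With Ivor gone, the remaining components are: {Elm, Hale, Lund, Norn, Caston}.
That is 1 component.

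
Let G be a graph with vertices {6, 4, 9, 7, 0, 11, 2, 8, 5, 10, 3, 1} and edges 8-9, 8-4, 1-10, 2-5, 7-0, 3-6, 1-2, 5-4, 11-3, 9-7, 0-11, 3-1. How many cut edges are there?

2

The edges on the cycle 8-9-7-0-11-3-1-2-5-4-8 are not bridges since each lies on that cycle.
But removing 6-3 disconnects 6 from 3; removing 10-1 disconnects 10 from 1 — these are bridges.
That makes 2 bridges.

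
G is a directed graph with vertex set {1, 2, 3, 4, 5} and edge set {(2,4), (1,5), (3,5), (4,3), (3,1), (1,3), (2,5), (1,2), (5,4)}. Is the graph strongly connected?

From 5 we can reach every vertex (1, 2, 3, 4, 5), and every vertex can reach 5 (1, 2, 3, 4, 5). So the whole graph is one strongly connected component.

Yes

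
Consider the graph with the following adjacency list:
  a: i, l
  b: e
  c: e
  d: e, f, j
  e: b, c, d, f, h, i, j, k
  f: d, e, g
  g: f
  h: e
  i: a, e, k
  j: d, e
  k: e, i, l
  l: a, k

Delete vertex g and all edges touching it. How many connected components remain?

1

With g gone, the remaining components are: {a, b, c, d, e, f, h, i, j, k, l}.
That is 1 component.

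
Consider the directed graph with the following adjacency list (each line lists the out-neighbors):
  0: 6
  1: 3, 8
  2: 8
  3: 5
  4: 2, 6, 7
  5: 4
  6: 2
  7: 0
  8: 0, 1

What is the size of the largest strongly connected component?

{0, 1, 2, 3, 4, 5, 6, 7, 8} are all mutually reachable — one SCC of size 9.
The largest has 9 vertices.

9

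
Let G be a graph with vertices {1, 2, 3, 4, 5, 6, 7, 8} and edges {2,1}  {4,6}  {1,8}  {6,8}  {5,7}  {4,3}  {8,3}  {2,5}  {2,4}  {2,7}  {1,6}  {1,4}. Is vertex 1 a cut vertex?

No

Deleting 1 leaves 1 component (was 1) (its neighbors 2, 4, 6, 8 remain connected to each other), so 1 is not a cut vertex.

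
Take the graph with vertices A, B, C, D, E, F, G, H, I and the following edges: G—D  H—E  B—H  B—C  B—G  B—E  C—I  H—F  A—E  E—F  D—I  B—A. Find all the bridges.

none

The edges on the cycle B-H-F-E-B are not bridges since each lies on that cycle.
Every edge lies on some cycle, so there are no bridges.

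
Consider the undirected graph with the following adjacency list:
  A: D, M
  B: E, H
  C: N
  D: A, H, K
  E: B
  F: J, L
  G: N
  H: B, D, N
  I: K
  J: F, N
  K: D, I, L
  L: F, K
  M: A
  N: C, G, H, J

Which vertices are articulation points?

A, B, D, H, K, N

Removing A increases the component count from 1 to 2, so A is a cut vertex.
Removing B increases the component count from 1 to 2, so B is a cut vertex.
Removing D increases the component count from 1 to 2, so D is a cut vertex.
Likewise H, K, N are cut vertices.
By contrast removing G leaves 1 component; it is not a cut vertex. No other vertex is a cut vertex either.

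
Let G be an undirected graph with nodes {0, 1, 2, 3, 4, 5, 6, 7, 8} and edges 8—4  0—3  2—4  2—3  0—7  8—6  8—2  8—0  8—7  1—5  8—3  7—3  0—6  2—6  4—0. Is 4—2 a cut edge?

No

After removing 4—2, the path 4-8-2 still connects them, so the edge is not a bridge.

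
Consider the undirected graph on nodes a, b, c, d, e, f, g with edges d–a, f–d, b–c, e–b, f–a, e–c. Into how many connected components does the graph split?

g is isolated — a component by itself.
Starting from a we can reach a, d, f. That is one component of size 3.
Starting from b we can reach b, c, e. That is one component of size 3.
Total: 3 components.

3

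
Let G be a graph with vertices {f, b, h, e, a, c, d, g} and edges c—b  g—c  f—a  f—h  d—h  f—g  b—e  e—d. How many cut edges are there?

1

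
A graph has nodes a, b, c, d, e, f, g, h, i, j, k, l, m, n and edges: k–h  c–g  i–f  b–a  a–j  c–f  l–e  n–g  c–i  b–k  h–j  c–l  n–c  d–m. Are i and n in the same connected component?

From i we can reach c, e, f, g, i, l, n, which includes n.

Yes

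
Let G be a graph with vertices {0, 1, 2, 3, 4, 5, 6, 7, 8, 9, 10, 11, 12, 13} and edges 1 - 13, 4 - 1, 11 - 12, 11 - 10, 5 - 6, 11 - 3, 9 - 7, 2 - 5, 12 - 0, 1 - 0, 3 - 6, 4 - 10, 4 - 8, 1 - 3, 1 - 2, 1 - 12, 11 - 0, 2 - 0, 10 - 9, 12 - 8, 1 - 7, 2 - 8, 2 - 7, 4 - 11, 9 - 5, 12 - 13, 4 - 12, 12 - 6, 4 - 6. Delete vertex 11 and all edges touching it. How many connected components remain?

1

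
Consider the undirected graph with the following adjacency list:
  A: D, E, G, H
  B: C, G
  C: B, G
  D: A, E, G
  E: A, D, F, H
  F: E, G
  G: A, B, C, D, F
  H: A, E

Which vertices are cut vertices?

Removing G increases the component count from 1 to 2, so G is a cut vertex.
By contrast removing B leaves 1 component; it is not a cut vertex. No other vertex is a cut vertex either.

G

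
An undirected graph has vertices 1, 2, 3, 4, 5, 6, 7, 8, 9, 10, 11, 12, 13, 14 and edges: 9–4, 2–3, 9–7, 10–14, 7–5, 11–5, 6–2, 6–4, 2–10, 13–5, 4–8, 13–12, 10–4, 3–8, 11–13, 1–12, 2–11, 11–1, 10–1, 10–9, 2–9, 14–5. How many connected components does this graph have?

Starting from 1 we can reach 1, 2, 3, 4, 5, 6, 7, 8, 9, 10, 11, 12, 13, 14. That is one component of size 14.
Total: 1 component.

1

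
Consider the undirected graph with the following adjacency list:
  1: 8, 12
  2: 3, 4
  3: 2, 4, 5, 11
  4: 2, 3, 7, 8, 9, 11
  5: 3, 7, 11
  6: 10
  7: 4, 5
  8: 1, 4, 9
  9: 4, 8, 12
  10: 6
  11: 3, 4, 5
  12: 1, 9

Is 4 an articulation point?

Deleting 4 raises the number of components from 2 to 3, so 4 is a cut vertex.

Yes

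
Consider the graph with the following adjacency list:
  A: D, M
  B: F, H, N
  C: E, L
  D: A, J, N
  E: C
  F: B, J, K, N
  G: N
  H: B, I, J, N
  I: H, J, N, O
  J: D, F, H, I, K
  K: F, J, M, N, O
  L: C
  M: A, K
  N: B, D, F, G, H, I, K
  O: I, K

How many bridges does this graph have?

The edges on the cycle B-N-I-H-B are not bridges since each lies on that cycle.
But removing N-G disconnects N from G; removing L-C disconnects L from C; removing C-E disconnects C from E — these are bridges.
That makes 3 bridges.

3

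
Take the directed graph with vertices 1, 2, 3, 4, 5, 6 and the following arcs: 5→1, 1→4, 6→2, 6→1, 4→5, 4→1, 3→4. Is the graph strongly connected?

There is no directed path from 4 to 2, so the graph is not strongly connected.

No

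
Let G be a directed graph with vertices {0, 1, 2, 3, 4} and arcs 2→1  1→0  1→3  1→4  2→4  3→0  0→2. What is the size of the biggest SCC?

4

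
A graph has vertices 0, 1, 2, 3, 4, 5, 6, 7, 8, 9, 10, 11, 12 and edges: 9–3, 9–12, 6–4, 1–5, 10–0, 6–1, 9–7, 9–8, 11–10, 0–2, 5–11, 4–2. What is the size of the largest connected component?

Starting from 3 we can reach 3, 7, 8, 9, 12. That is one component of size 5.
Starting from 0 we can reach 0, 1, 2, 4, 5, 6, 10, 11. That is one component of size 8.
The largest has 8 vertices.

8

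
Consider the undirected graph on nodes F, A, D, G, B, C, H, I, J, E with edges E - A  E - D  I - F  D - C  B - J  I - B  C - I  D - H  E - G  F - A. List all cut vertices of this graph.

B, D, E, I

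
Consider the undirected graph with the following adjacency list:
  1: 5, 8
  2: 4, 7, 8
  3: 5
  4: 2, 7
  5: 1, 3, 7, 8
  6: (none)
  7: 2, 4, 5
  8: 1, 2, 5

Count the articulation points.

1

Removing 5 increases the component count from 2 to 3, so 5 is a cut vertex.
By contrast removing 4 leaves 2 components; it is not a cut vertex. No other vertex is a cut vertex either.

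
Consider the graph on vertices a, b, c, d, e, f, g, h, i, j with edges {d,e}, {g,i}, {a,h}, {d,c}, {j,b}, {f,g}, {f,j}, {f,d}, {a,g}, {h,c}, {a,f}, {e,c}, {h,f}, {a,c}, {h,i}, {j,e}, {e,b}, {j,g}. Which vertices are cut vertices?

none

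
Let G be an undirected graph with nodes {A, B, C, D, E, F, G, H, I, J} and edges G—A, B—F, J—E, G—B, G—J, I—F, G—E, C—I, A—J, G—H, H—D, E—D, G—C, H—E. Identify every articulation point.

G

Removing G increases the component count from 1 to 2, so G is a cut vertex.
By contrast removing C leaves 1 component; it is not a cut vertex. No other vertex is a cut vertex either.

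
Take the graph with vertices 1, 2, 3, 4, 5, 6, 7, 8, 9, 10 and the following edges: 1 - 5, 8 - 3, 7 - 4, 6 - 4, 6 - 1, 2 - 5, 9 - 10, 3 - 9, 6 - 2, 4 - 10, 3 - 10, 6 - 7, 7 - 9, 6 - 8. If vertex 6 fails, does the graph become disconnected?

Deleting 6 raises the number of components from 1 to 2, so 6 is a cut vertex.

Yes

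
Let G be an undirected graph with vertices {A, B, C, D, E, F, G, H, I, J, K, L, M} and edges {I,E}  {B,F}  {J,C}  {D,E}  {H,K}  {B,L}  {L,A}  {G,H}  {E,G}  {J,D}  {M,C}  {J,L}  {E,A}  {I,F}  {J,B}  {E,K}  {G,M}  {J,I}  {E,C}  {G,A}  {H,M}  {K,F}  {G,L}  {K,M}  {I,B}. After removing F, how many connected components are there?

With F gone, the remaining components are: {A, B, C, D, E, G, H, I, J, K, L, M}.
That is 1 component.

1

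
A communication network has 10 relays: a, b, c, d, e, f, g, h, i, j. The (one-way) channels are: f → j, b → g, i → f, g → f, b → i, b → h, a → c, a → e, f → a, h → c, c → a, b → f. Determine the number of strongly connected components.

{a, c} are all mutually reachable — one SCC of size 2.
{j} is an SCC by itself.
{f} is an SCC by itself.
{g} is an SCC by itself.
{h} is an SCC by itself.
(and 4 more singleton SCCs)
That gives 9 strongly connected components.

9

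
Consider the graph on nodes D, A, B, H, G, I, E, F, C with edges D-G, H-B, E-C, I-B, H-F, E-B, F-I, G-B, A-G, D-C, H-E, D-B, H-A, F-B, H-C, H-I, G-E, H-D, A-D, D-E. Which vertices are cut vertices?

Removing H, for instance, still leaves 1 component. No single vertex removal increases the component count — the graph has no articulation points.

none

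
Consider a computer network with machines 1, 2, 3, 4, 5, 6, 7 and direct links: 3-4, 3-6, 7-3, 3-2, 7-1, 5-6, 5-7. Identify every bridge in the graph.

The edges on the cycle 5-7-3-6-5 are not bridges since each lies on that cycle.
But removing 3-2 disconnects 3 from 2; removing 7-1 disconnects 7 from 1; removing 3-4 disconnects 3 from 4 — these are bridges.

1-7, 2-3, 3-4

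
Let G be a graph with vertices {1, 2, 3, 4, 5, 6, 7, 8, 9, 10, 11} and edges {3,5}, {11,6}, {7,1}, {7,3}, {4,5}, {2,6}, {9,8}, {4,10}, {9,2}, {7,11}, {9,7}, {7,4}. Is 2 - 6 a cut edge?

No

After removing 2 - 6, the path 2-9-7-11-6 still connects them, so the edge is not a bridge.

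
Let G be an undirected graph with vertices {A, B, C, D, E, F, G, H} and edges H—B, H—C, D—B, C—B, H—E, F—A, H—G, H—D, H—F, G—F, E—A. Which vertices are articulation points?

Removing H increases the component count from 1 to 2, so H is a cut vertex.
By contrast removing C leaves 1 component; it is not a cut vertex. No other vertex is a cut vertex either.

H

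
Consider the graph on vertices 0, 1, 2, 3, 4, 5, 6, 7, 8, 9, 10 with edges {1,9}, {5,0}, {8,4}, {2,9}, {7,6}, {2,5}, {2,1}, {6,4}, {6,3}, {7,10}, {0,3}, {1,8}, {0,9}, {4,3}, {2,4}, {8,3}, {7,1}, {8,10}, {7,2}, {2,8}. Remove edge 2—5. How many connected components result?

1

2 and 5 are still connected via 2-9-0-5, so the component count stays at 1.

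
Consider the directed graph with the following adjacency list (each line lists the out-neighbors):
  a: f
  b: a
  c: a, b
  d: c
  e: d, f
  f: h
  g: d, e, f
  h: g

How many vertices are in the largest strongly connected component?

{a, b, c, d, e, f, g, h} are all mutually reachable — one SCC of size 8.
The largest has 8 vertices.

8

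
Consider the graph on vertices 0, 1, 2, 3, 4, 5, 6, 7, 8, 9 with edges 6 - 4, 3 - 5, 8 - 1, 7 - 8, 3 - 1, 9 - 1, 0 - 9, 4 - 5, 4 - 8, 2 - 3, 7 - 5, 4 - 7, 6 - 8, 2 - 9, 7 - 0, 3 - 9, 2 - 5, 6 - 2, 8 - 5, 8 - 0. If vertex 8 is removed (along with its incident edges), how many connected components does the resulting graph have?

1

With 8 gone, the remaining components are: {0, 1, 2, 3, 4, 5, 6, 7, 9}.
That is 1 component.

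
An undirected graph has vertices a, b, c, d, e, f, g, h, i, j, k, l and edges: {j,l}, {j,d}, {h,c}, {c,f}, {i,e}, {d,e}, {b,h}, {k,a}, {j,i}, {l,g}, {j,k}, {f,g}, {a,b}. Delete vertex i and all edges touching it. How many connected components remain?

With i gone, the remaining components are: {a, b, c, d, e, f, g, h, j, k, l}.
That is 1 component.

1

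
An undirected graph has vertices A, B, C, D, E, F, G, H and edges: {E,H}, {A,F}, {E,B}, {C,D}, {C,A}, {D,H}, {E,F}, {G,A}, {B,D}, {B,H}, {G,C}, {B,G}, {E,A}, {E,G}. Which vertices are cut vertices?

none

Removing B, for instance, still leaves 1 component. No single vertex removal increases the component count — the graph has no articulation points.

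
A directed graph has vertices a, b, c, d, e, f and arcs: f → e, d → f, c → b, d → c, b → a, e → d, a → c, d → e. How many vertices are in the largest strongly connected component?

{a, b, c} are all mutually reachable — one SCC of size 3.
{d, e, f} are all mutually reachable — one SCC of size 3.
The largest has 3 vertices.

3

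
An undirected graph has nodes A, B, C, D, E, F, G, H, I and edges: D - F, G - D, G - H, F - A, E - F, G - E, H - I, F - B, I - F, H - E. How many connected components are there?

2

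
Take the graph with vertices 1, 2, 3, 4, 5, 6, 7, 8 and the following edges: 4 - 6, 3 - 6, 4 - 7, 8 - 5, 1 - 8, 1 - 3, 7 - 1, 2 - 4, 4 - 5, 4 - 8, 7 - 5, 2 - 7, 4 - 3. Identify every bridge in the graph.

The edges on the cycle 2-4-8-5-7-2 are not bridges since each lies on that cycle.
Every edge lies on some cycle, so there are no bridges.

none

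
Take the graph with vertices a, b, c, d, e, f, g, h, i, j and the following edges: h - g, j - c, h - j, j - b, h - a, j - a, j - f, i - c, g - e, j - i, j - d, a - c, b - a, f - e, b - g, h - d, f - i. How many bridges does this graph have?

The edges on the cycle h-j-b-a-h are not bridges since each lies on that cycle.
Every edge lies on some cycle, so there are no bridges.

0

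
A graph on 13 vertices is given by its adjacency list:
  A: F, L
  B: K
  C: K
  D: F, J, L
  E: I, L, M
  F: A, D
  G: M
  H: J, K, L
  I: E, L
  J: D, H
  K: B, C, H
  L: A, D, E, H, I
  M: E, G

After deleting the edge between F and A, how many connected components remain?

F and A are still connected via F-D-L-A, so the component count stays at 1.

1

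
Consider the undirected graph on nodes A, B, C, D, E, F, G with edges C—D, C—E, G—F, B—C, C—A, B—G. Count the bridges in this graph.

6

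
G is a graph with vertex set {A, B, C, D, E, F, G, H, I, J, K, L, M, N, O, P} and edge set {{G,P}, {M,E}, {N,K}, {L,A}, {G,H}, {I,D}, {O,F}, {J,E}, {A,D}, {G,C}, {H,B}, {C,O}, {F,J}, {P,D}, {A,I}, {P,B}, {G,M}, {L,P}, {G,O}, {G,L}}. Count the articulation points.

1

Removing G increases the component count from 2 to 3, so G is a cut vertex.
By contrast removing H leaves 2 components; it is not a cut vertex. No other vertex is a cut vertex either.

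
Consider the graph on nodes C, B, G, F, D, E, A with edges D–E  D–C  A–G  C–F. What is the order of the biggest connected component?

B is isolated — a component by itself.
Starting from A we can reach A, G. That is one component of size 2.
Starting from C we can reach C, D, E, F. That is one component of size 4.
The largest has 4 vertices.

4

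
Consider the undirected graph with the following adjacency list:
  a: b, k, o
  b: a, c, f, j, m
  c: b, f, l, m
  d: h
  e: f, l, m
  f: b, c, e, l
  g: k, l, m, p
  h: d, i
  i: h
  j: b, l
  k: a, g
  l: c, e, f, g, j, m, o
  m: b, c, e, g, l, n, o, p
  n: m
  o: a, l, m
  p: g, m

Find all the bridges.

The edges on the cycle j-l-c-m-e-f-b-j are not bridges since each lies on that cycle.
But removing i-h disconnects i from h; removing h-d disconnects h from d; removing m-n disconnects m from n — these are bridges.

d-h, h-i, m-n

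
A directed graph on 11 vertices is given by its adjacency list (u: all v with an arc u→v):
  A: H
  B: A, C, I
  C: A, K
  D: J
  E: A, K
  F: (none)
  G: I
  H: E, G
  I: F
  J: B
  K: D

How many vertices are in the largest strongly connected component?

8

{A, B, C, D, E, H, J, K} are all mutually reachable — one SCC of size 8.
{F} is an SCC by itself.
{I} is an SCC by itself.
{G} is an SCC by itself.
The largest has 8 vertices.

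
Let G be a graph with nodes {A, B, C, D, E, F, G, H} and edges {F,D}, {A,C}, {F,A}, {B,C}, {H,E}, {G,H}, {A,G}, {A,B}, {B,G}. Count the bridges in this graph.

4

The edges on the cycle A-B-G-A are not bridges since each lies on that cycle.
But removing F—D disconnects F from D; removing H—E disconnects H from E; removing H—G disconnects H from G; removing A—F disconnects A from F — these are bridges.
That makes 4 bridges.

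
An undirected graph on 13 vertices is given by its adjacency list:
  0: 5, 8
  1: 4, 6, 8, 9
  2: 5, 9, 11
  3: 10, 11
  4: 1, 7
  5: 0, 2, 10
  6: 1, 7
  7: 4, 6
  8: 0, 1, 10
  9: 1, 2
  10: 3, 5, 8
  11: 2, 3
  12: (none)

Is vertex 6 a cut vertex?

Deleting 6 leaves 2 components (was 2), so 6 is not a cut vertex.

No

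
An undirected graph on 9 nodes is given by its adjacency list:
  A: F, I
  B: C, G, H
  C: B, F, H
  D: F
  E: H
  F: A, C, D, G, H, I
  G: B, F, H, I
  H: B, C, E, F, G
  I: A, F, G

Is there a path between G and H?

Yes

From G we can reach A, B, C, D, E, F, G, H, I, which includes H.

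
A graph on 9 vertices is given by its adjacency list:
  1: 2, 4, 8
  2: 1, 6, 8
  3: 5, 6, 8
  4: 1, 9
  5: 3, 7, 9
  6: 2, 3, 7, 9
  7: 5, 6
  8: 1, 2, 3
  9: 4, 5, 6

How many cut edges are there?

The edges on the cycle 6-9-4-1-2-8-3-6 are not bridges since each lies on that cycle.
Every edge lies on some cycle, so there are no bridges.

0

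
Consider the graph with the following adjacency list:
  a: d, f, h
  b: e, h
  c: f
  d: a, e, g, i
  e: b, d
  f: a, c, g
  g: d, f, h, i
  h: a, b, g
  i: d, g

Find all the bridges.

c-f

The edges on the cycle h-g-f-a-h are not bridges since each lies on that cycle.
But removing f-c disconnects f from c — this is a bridge.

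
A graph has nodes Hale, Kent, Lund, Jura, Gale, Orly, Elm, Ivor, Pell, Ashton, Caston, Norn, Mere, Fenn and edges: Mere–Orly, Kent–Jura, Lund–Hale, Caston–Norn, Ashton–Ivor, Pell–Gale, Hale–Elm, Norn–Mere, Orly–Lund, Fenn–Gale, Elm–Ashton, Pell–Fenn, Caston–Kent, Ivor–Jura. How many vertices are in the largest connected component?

11

Starting from Fenn we can reach Fenn, Gale, Pell. That is one component of size 3.
Starting from Elm we can reach Elm, Hale, Ivor, Jura, Kent, Lund, Mere, Norn, Orly, Ashton, Caston. That is one component of size 11.
The largest has 11 vertices.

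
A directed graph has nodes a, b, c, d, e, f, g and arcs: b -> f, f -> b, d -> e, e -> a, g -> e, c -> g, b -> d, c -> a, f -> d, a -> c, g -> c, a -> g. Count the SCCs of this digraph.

3

{a, c, e, g} are all mutually reachable — one SCC of size 4.
{b, f} are all mutually reachable — one SCC of size 2.
{d} is an SCC by itself.
That gives 3 strongly connected components.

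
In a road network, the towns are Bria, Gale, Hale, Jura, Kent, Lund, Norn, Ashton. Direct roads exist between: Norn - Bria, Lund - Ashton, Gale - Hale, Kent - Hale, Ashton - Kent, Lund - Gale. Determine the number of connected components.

Jura is isolated — a component by itself.
Starting from Bria we can reach Bria, Norn. That is one component of size 2.
Starting from Gale we can reach Gale, Hale, Kent, Lund, Ashton. That is one component of size 5.
Total: 3 components.

3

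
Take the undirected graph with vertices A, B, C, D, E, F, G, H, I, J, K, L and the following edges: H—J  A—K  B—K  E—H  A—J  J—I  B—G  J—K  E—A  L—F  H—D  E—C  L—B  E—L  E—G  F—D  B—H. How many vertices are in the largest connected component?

12

Starting from A we can reach A, B, C, D, E, F, G, H, I, J, K, L. That is one component of size 12.
The largest has 12 vertices.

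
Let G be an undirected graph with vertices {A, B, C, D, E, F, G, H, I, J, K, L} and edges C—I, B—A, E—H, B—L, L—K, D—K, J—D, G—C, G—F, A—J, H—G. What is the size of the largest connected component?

6

Starting from A we can reach A, B, D, J, K, L. That is one component of size 6.
Starting from C we can reach C, E, F, G, H, I. That is one component of size 6.
The largest has 6 vertices.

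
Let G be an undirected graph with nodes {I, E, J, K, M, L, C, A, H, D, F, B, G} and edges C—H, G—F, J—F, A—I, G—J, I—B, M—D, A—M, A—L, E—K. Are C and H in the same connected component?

Yes

From C we can reach C, H, which includes H.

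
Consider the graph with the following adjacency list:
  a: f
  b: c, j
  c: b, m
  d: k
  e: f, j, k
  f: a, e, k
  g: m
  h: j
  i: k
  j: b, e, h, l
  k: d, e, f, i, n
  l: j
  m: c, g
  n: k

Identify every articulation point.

Removing b increases the component count from 1 to 2, so b is a cut vertex.
Removing c increases the component count from 1 to 2, so c is a cut vertex.
Removing e increases the component count from 1 to 2, so e is a cut vertex.
Likewise f, j, k, m are cut vertices.
By contrast removing l leaves 1 component; it is not a cut vertex. No other vertex is a cut vertex either.

b, c, e, f, j, k, m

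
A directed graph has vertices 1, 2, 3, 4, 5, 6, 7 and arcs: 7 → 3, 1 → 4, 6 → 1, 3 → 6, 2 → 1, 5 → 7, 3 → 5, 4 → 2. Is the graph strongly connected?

There is no directed path from 4 to 5, so the graph is not strongly connected.

No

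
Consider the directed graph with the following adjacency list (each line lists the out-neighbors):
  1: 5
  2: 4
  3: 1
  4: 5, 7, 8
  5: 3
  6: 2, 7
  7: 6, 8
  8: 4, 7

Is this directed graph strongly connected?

There is no directed path from 3 to 8, so the graph is not strongly connected.

No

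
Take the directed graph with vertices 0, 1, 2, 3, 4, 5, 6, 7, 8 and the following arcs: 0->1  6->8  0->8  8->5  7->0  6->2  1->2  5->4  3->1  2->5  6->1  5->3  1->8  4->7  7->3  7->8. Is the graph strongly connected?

No

There is no directed path from 2 to 6, so the graph is not strongly connected.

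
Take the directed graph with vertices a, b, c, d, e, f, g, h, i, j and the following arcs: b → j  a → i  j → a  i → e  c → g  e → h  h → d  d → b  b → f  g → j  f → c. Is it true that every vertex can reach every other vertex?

From f we can reach every vertex (a, b, c, d, e, f, g, h, i, j), and every vertex can reach f (a, b, c, d, e, f, g, h, i, j). So the whole graph is one strongly connected component.

Yes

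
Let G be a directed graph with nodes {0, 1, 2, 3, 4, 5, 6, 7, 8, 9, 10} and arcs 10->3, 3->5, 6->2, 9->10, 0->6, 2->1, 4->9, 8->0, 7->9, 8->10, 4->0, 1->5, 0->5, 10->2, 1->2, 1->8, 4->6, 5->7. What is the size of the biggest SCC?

10

{0, 1, 2, 3, 5, 6, 7, 8, 9, 10} are all mutually reachable — one SCC of size 10.
{4} is an SCC by itself.
The largest has 10 vertices.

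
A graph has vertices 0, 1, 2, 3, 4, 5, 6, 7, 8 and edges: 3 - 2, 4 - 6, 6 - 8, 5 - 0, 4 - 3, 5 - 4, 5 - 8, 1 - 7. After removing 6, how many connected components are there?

2

With 6 gone, the remaining components are: {1, 7}; {0, 2, 3, 4, 5, 8}.
That is 2 components.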